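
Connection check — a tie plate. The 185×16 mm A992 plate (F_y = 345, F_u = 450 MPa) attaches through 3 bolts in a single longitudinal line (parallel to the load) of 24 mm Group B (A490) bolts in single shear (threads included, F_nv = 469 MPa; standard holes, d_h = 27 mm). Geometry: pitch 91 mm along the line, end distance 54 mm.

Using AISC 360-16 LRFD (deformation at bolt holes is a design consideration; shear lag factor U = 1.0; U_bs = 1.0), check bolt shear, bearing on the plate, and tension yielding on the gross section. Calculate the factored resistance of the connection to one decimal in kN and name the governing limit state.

Bolt shear: A_b = π(24)²/4 = 452.39 mm². φR_n = 0.75 × 469 × 452.39 × 3 × 1 = 477.4 kN.
Bearing (16 mm plate, F_u = 450 MPa): end bolts L_c = 54 − 27/2 = 40.5, R_n = min(1.2×40.5×16×450, 2.4×24×16×450) = 349.92 kN/bolt; interior L_c = 91 − 27 = 64, R_n = 414.72 kN/bolt. φR_n = 0.75 × (1×349.92 + 2×414.72) = 884.5 kN.
Tension yield (gross): A_g = 185×16 = 2960 mm². φR_n = 0.90 × 345 × 2960 = 919.1 kN.
Governing: min(477.4, 884.5, 919.1) = 477.4 kN → bolt shear.

477.4 kN (bolt shear governs)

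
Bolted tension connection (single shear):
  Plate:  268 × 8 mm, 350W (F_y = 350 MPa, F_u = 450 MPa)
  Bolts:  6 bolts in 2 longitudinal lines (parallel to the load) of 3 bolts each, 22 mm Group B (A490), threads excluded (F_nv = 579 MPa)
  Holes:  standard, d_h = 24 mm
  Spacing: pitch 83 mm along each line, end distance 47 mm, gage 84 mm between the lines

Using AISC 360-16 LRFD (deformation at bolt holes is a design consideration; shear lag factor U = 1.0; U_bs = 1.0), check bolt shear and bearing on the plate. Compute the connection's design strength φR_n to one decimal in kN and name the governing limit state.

797.0 kN (bearing governs)

Bolt shear: A_b = π(22)²/4 = 380.13 mm². φR_n = 0.75 × 579 × 380.13 × 6 × 1 = 990.4 kN.
Bearing (8 mm plate, F_u = 450 MPa): end bolts L_c = 47 − 24/2 = 35, R_n = min(1.2×35×8×450, 2.4×22×8×450) = 151.2 kN/bolt; interior L_c = 83 − 24 = 59, R_n = 190.08 kN/bolt. φR_n = 0.75 × (2×151.2 + 4×190.08) = 797.0 kN.
Governing: min(990.4, 797.0) = 797.0 kN → bearing.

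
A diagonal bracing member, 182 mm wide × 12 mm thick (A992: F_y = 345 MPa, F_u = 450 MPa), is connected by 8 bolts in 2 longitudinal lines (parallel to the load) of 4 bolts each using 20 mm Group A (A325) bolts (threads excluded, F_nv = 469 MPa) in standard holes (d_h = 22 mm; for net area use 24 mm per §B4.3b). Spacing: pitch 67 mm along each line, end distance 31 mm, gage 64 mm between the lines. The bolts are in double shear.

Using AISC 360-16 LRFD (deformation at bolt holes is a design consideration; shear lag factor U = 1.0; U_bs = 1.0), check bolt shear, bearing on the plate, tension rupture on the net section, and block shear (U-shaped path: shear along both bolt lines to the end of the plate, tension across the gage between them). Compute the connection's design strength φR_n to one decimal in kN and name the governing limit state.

Bolt shear: A_b = π(20)²/4 = 314.16 mm². φR_n = 0.75 × 469 × 314.16 × 8 × 2 = 1768.1 kN.
Bearing (12 mm plate, F_u = 450 MPa): end bolts L_c = 31 − 22/2 = 20, R_n = min(1.2×20×12×450, 2.4×20×12×450) = 129.6 kN/bolt; interior L_c = 67 − 22 = 45, R_n = 259.2 kN/bolt. φR_n = 0.75 × (2×129.6 + 6×259.2) = 1360.8 kN.
Tension rupture (net): A_n = (182 − 2×24)×12 = 1608 mm² (U = 1.0, A_e = A_n). φR_n = 0.75 × 450 × 1608 = 542.7 kN.
Block shear: shear path 2×[31+3×67] = 2×232 mm, A_gv = 5568, A_nv = 2×(232 − 3.5×24)×12 = 3552 mm²; tension across gage: (64 − 1×24)×12 = 480 mm². R_n = min(0.6×450×3552, 0.6×345×5568) + 1.0×450×480 = min(959.04, 1152.6) + 216 = 1175 kN. φR_n = 0.75 × 1175 = 881.3 kN.
Governing: min(1768.1, 1360.8, 542.7, 881.3) = 542.7 kN → net-section rupture.

542.7 kN (net-section rupture governs)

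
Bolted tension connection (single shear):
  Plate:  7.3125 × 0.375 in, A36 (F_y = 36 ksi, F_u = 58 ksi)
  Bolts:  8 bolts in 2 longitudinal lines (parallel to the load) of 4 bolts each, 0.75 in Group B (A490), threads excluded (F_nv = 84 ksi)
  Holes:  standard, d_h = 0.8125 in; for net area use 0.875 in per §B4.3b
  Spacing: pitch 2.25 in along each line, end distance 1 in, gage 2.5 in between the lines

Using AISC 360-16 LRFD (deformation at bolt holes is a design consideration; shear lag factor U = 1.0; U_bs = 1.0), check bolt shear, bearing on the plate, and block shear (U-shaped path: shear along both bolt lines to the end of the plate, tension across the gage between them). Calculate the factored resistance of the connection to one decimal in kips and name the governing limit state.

Bolt shear: A_b = π(0.75)²/4 = 0.44179 in². φR_n = 0.75 × 84 × 0.44179 × 8 × 1 = 222.7 kips.
Bearing (0.375 in plate, F_u = 58 ksi): end bolts L_c = 1 − 0.8125/2 = 0.59375, R_n = min(1.2×0.59375×0.375×58, 2.4×0.75×0.375×58) = 15.497 kips/bolt; interior L_c = 2.25 − 0.8125 = 1.4375, R_n = 37.519 kips/bolt. φR_n = 0.75 × (2×15.497 + 6×37.519) = 192.1 kips.
Block shear: shear path 2×[1+3×2.25] = 2×7.75 in, A_gv = 5.8125, A_nv = 2×(7.75 − 3.5×0.875)×0.375 = 3.5156 in²; tension across gage: (2.5 − 1×0.875)×0.375 = 0.60938 in². R_n = min(0.6×58×3.5156, 0.6×36×5.8125) + 1.0×58×0.60938 = min(122.34, 125.55) + 35.344 = 157.68 kips. φR_n = 0.75 × 157.68 = 118.3 kips.
Governing: min(222.7, 192.1, 118.3) = 118.3 kips → block shear.

118.3 kips (block shear governs)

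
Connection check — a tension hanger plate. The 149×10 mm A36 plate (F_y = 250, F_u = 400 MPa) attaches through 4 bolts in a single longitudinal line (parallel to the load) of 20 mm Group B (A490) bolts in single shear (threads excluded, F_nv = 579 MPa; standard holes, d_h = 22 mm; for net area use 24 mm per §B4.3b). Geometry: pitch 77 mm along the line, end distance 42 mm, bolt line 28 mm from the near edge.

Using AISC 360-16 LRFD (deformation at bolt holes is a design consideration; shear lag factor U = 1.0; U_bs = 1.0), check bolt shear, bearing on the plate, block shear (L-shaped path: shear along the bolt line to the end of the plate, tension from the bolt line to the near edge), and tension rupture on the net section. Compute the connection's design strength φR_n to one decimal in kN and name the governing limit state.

355.1 kN (block shear governs)

Bolt shear: A_b = π(20)²/4 = 314.16 mm². φR_n = 0.75 × 579 × 314.16 × 4 × 1 = 545.7 kN.
Bearing (10 mm plate, F_u = 400 MPa): end bolts L_c = 42 − 22/2 = 31, R_n = min(1.2×31×10×400, 2.4×20×10×400) = 148.8 kN/bolt; interior L_c = 77 − 22 = 55, R_n = 192 kN/bolt. φR_n = 0.75 × (1×148.8 + 3×192) = 543.6 kN.
Block shear: shear path 1×[42+3×77] = 1×273 mm, A_gv = 2730, A_nv = 1×(273 − 3.5×24)×10 = 1890 mm²; tension to near edge: (28 − 0.5×24)×10 = 160 mm². R_n = min(0.6×400×1890, 0.6×250×2730) + 1.0×400×160 = min(453.6, 409.5) + 64 = 473.5 kN. φR_n = 0.75 × 473.5 = 355.1 kN.
Tension rupture (net): A_n = (149 − 1×24)×10 = 1250 mm² (U = 1.0, A_e = A_n). φR_n = 0.75 × 400 × 1250 = 375.0 kN.
Governing: min(545.7, 543.6, 355.1, 375.0) = 355.1 kN → block shear.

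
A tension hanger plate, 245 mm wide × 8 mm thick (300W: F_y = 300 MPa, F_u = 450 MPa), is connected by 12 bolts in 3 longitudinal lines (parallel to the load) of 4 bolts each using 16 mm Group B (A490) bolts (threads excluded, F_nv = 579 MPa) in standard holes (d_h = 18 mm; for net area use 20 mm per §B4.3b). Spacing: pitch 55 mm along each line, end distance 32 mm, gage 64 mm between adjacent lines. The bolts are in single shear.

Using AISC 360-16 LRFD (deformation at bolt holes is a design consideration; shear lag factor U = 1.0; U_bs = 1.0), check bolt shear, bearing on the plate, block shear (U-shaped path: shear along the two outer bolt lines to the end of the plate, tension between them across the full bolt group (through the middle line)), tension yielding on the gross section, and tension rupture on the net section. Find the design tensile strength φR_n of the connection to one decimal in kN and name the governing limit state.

499.5 kN (net-section rupture governs)

Bolt shear: A_b = π(16)²/4 = 201.06 mm². φR_n = 0.75 × 579 × 201.06 × 12 × 1 = 1047.7 kN.
Bearing (8 mm plate, F_u = 450 MPa): end bolts L_c = 32 − 18/2 = 23, R_n = min(1.2×23×8×450, 2.4×16×8×450) = 99.36 kN/bolt; interior L_c = 55 − 18 = 37, R_n = 138.24 kN/bolt. φR_n = 0.75 × (3×99.36 + 9×138.24) = 1156.7 kN.
Block shear: shear path 2×[32+3×55] = 2×197 mm, A_gv = 3152, A_nv = 2×(197 − 3.5×20)×8 = 2032 mm²; tension across gage: (128 − 2×20)×8 = 704 mm². R_n = min(0.6×450×2032, 0.6×300×3152) + 1.0×450×704 = min(548.64, 567.36) + 316.8 = 865.44 kN. φR_n = 0.75 × 865.44 = 649.1 kN.
Tension yield (gross): A_g = 245×8 = 1960 mm². φR_n = 0.90 × 300 × 1960 = 529.2 kN.
Tension rupture (net): A_n = (245 − 3×20)×8 = 1480 mm² (U = 1.0, A_e = A_n). φR_n = 0.75 × 450 × 1480 = 499.5 kN.
Governing: min(1047.7, 1156.7, 649.1, 529.2, 499.5) = 499.5 kN → net-section rupture.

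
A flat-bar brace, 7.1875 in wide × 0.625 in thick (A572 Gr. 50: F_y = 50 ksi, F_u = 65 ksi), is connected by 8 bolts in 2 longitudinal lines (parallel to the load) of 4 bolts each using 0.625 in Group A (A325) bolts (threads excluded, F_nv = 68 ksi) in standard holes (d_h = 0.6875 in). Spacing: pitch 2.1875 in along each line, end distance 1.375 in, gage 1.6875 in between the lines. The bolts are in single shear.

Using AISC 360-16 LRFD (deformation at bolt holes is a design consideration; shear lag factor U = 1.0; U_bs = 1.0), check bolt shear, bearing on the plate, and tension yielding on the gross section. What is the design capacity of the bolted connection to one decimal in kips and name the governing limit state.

125.2 kips (bolt shear governs)

Bolt shear: A_b = π(0.625)²/4 = 0.3068 in². φR_n = 0.75 × 68 × 0.3068 × 8 × 1 = 125.2 kips.
Bearing (0.625 in plate, F_u = 65 ksi): end bolts L_c = 1.375 − 0.6875/2 = 1.03125, R_n = min(1.2×1.03125×0.625×65, 2.4×0.625×0.625×65) = 50.273 kips/bolt; interior L_c = 2.1875 − 0.6875 = 1.5, R_n = 60.938 kips/bolt. φR_n = 0.75 × (2×50.273 + 6×60.938) = 349.6 kips.
Tension yield (gross): A_g = 7.1875×0.625 = 4.4922 in². φR_n = 0.90 × 50 × 4.4922 = 202.1 kips.
Governing: min(125.2, 349.6, 202.1) = 125.2 kips → bolt shear.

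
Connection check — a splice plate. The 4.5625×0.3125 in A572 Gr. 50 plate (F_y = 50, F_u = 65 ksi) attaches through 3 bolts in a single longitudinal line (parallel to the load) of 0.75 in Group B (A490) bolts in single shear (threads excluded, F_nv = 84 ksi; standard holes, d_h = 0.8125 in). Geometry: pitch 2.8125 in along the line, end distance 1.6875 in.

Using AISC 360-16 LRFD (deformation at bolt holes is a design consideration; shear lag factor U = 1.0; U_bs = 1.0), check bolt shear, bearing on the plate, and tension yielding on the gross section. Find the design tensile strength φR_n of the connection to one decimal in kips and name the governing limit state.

Bolt shear: A_b = π(0.75)²/4 = 0.44179 in². φR_n = 0.75 × 84 × 0.44179 × 3 × 1 = 83.5 kips.
Bearing (0.3125 in plate, F_u = 65 ksi): end bolts L_c = 1.6875 − 0.8125/2 = 1.28125, R_n = min(1.2×1.28125×0.3125×65, 2.4×0.75×0.3125×65) = 31.23 kips/bolt; interior L_c = 2.8125 − 0.8125 = 2, R_n = 36.563 kips/bolt. φR_n = 0.75 × (1×31.23 + 2×36.563) = 78.3 kips.
Tension yield (gross): A_g = 4.5625×0.3125 = 1.4258 in². φR_n = 0.90 × 50 × 1.4258 = 64.2 kips.
Governing: min(83.5, 78.3, 64.2) = 64.2 kips → gross-section yield.

64.2 kips (gross-section yield governs)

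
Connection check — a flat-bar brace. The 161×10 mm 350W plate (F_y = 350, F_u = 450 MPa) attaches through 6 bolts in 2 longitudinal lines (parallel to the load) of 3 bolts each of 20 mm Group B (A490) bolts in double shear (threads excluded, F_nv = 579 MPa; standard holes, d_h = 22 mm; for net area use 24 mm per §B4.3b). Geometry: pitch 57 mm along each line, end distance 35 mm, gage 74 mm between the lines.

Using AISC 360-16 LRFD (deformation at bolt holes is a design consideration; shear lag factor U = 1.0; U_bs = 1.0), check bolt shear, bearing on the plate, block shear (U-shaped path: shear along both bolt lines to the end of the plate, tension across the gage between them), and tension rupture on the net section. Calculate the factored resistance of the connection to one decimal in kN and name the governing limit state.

381.4 kN (net-section rupture governs)

Bolt shear: A_b = π(20)²/4 = 314.16 mm². φR_n = 0.75 × 579 × 314.16 × 6 × 2 = 1637.1 kN.
Bearing (10 mm plate, F_u = 450 MPa): end bolts L_c = 35 − 22/2 = 24, R_n = min(1.2×24×10×450, 2.4×20×10×450) = 129.6 kN/bolt; interior L_c = 57 − 22 = 35, R_n = 189 kN/bolt. φR_n = 0.75 × (2×129.6 + 4×189) = 761.4 kN.
Block shear: shear path 2×[35+2×57] = 2×149 mm, A_gv = 2980, A_nv = 2×(149 − 2.5×24)×10 = 1780 mm²; tension across gage: (74 − 1×24)×10 = 500 mm². R_n = min(0.6×450×1780, 0.6×350×2980) + 1.0×450×500 = min(480.6, 625.8) + 225 = 705.6 kN. φR_n = 0.75 × 705.6 = 529.2 kN.
Tension rupture (net): A_n = (161 − 2×24)×10 = 1130 mm² (U = 1.0, A_e = A_n). φR_n = 0.75 × 450 × 1130 = 381.4 kN.
Governing: min(1637.1, 761.4, 529.2, 381.4) = 381.4 kN → net-section rupture.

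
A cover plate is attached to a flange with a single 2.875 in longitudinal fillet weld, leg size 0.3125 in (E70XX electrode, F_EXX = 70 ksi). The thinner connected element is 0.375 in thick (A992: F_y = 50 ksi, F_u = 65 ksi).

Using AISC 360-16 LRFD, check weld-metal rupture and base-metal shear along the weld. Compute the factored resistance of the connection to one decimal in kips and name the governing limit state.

Weld metal: throat = 0.707×0.3125 = 0.22094 in, L = 2.875 in. φR_n = 0.75 × 0.6 × 70 × 0.22094 × 2.875 = 20.0 kips.
Base metal shear (0.375 in plate): yield φR_n = 1.0×0.6×50×0.375×2.875 = 32.3 kips; rupture φR_n = 0.75×0.6×65×0.375×2.875 = 31.5 kips; take 31.5 kips (rupture).
Governing: min(20.0, 31.5) = 20.0 kips → weld metal.

20.0 kips (weld metal governs)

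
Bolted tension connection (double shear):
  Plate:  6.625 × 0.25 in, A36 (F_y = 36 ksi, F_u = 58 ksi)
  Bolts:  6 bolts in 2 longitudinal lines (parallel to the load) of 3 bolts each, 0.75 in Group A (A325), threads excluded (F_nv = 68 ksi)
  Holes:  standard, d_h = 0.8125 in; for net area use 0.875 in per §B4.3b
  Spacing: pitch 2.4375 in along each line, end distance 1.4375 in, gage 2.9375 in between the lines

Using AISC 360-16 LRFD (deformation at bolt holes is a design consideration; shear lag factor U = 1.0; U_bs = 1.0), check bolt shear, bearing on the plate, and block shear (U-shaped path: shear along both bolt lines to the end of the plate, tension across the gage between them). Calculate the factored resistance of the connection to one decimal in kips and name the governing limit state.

73.6 kips (block shear governs)

Bolt shear: A_b = π(0.75)²/4 = 0.44179 in². φR_n = 0.75 × 68 × 0.44179 × 6 × 2 = 270.4 kips.
Bearing (0.25 in plate, F_u = 58 ksi): end bolts L_c = 1.4375 − 0.8125/2 = 1.03125, R_n = min(1.2×1.03125×0.25×58, 2.4×0.75×0.25×58) = 17.944 kips/bolt; interior L_c = 2.4375 − 0.8125 = 1.625, R_n = 26.1 kips/bolt. φR_n = 0.75 × (2×17.944 + 4×26.1) = 105.2 kips.
Block shear: shear path 2×[1.4375+2×2.4375] = 2×6.3125 in, A_gv = 3.1563, A_nv = 2×(6.3125 − 2.5×0.875)×0.25 = 2.0625 in²; tension across gage: (2.9375 − 1×0.875)×0.25 = 0.51563 in². R_n = min(0.6×58×2.0625, 0.6×36×3.1563) + 1.0×58×0.51563 = min(71.775, 68.176) + 29.907 = 98.083 kips. φR_n = 0.75 × 98.083 = 73.6 kips.
Governing: min(270.4, 105.2, 73.6) = 73.6 kips → block shear.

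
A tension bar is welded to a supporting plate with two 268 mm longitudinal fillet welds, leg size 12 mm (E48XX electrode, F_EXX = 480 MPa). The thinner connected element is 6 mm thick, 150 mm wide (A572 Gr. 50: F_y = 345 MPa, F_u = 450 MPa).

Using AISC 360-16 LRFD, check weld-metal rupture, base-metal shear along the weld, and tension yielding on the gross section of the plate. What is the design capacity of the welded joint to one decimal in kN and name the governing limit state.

279.5 kN (gross-section yield governs)

Weld metal: throat = 0.707×12 = 8.484 mm, L = 2×268 = 536 mm. φR_n = 0.75 × 0.6 × 480 × 8.484 × 536 = 982.2 kN.
Base metal shear (6 mm plate): yield φR_n = 1.0×0.6×345×6×536 = 665.7 kN; rupture φR_n = 0.75×0.6×450×6×536 = 651.2 kN; take 651.2 kN (rupture).
Tension yield (gross): A_g = 150×6 = 900 mm². φR_n = 0.90 × 345 × 900 = 279.5 kN.
Governing: min(982.2, 651.2, 279.5) = 279.5 kN → gross-section yield.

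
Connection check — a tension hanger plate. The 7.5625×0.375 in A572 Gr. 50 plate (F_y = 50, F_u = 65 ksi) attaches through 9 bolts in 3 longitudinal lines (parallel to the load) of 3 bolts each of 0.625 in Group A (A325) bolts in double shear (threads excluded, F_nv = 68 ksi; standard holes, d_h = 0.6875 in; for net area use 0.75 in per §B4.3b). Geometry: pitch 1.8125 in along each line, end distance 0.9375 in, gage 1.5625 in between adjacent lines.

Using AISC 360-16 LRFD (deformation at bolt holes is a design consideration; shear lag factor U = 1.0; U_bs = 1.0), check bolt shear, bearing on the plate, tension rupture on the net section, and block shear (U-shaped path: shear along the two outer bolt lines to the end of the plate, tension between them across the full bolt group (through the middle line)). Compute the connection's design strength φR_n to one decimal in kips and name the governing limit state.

Bolt shear: A_b = π(0.625)²/4 = 0.3068 in². φR_n = 0.75 × 68 × 0.3068 × 9 × 2 = 281.6 kips.
Bearing (0.375 in plate, F_u = 65 ksi): end bolts L_c = 0.9375 − 0.6875/2 = 0.59375, R_n = min(1.2×0.59375×0.375×65, 2.4×0.625×0.375×65) = 17.367 kips/bolt; interior L_c = 1.8125 − 0.6875 = 1.125, R_n = 32.906 kips/bolt. φR_n = 0.75 × (3×17.367 + 6×32.906) = 187.2 kips.
Tension rupture (net): A_n = (7.5625 − 3×0.75)×0.375 = 1.9922 in² (U = 1.0, A_e = A_n). φR_n = 0.75 × 65 × 1.9922 = 97.1 kips.
Block shear: shear path 2×[0.9375+2×1.8125] = 2×4.5625 in, A_gv = 3.4219, A_nv = 2×(4.5625 − 2.5×0.75)×0.375 = 2.0156 in²; tension across gage: (3.125 − 2×0.75)×0.375 = 0.60938 in². R_n = min(0.6×65×2.0156, 0.6×50×3.4219) + 1.0×65×0.60938 = min(78.608, 102.66) + 39.61 = 118.22 kips. φR_n = 0.75 × 118.22 = 88.7 kips.
Governing: min(281.6, 187.2, 97.1, 88.7) = 88.7 kips → block shear.

88.7 kips (block shear governs)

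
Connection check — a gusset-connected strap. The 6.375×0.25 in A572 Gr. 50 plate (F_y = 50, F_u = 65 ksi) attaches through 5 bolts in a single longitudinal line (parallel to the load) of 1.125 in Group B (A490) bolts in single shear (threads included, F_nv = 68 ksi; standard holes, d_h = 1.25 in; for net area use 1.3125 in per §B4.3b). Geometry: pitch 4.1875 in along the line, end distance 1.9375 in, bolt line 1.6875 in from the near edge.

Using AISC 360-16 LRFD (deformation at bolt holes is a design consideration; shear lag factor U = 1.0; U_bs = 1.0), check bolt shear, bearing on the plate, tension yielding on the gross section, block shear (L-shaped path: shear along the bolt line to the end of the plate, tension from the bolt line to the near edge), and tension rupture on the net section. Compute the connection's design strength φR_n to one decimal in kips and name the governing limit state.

Bolt shear: A_b = π(1.125)²/4 = 0.99402 in². φR_n = 0.75 × 68 × 0.99402 × 5 × 1 = 253.5 kips.
Bearing (0.25 in plate, F_u = 65 ksi): end bolts L_c = 1.9375 − 1.25/2 = 1.3125, R_n = min(1.2×1.3125×0.25×65, 2.4×1.125×0.25×65) = 25.594 kips/bolt; interior L_c = 4.1875 − 1.25 = 2.9375, R_n = 43.875 kips/bolt. φR_n = 0.75 × (1×25.594 + 4×43.875) = 150.8 kips.
Tension yield (gross): A_g = 6.375×0.25 = 1.5938 in². φR_n = 0.90 × 50 × 1.5938 = 71.7 kips.
Block shear: shear path 1×[1.9375+4×4.1875] = 1×18.6875 in, A_gv = 4.6719, A_nv = 1×(18.6875 − 4.5×1.3125)×0.25 = 3.1953 in²; tension to near edge: (1.6875 − 0.5×1.3125)×0.25 = 0.25781 in². R_n = min(0.6×65×3.1953, 0.6×50×4.6719) + 1.0×65×0.25781 = min(124.62, 140.16) + 16.758 = 141.38 kips. φR_n = 0.75 × 141.38 = 106.0 kips.
Tension rupture (net): A_n = (6.375 − 1×1.3125)×0.25 = 1.2656 in² (U = 1.0, A_e = A_n). φR_n = 0.75 × 65 × 1.2656 = 61.7 kips.
Governing: min(253.5, 150.8, 71.7, 106.0, 61.7) = 61.7 kips → net-section rupture.

61.7 kips (net-section rupture governs)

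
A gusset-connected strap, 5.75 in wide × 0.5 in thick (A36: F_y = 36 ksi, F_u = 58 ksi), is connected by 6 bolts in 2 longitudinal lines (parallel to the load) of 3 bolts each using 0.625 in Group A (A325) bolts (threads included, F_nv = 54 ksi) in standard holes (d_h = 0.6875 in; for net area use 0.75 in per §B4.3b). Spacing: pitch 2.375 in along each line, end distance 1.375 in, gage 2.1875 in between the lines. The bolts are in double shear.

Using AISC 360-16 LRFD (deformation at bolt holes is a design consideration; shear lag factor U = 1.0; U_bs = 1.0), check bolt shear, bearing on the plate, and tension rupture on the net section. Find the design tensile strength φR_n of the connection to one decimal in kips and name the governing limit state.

92.4 kips (net-section rupture governs)

Bolt shear: A_b = π(0.625)²/4 = 0.3068 in². φR_n = 0.75 × 54 × 0.3068 × 6 × 2 = 149.1 kips.
Bearing (0.5 in plate, F_u = 58 ksi): end bolts L_c = 1.375 − 0.6875/2 = 1.03125, R_n = min(1.2×1.03125×0.5×58, 2.4×0.625×0.5×58) = 35.888 kips/bolt; interior L_c = 2.375 − 0.6875 = 1.6875, R_n = 43.5 kips/bolt. φR_n = 0.75 × (2×35.888 + 4×43.5) = 184.3 kips.
Tension rupture (net): A_n = (5.75 − 2×0.75)×0.5 = 2.125 in² (U = 1.0, A_e = A_n). φR_n = 0.75 × 58 × 2.125 = 92.4 kips.
Governing: min(149.1, 184.3, 92.4) = 92.4 kips → net-section rupture.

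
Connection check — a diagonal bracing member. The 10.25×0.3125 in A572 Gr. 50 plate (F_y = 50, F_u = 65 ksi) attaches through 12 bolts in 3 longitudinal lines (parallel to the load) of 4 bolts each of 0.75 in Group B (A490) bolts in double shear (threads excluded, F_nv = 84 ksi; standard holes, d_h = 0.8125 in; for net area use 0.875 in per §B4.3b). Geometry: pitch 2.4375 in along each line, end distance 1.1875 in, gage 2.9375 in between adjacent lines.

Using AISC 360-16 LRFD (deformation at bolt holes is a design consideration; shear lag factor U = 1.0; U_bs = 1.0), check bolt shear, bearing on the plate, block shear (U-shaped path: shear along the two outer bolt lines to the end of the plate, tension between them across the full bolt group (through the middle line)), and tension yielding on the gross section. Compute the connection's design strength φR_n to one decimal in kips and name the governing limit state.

144.1 kips (gross-section yield governs)

Bolt shear: A_b = π(0.75)²/4 = 0.44179 in². φR_n = 0.75 × 84 × 0.44179 × 12 × 2 = 668.0 kips.
Bearing (0.3125 in plate, F_u = 65 ksi): end bolts L_c = 1.1875 − 0.8125/2 = 0.78125, R_n = min(1.2×0.78125×0.3125×65, 2.4×0.75×0.3125×65) = 19.043 kips/bolt; interior L_c = 2.4375 − 0.8125 = 1.625, R_n = 36.563 kips/bolt. φR_n = 0.75 × (3×19.043 + 9×36.563) = 289.6 kips.
Block shear: shear path 2×[1.1875+3×2.4375] = 2×8.5 in, A_gv = 5.3125, A_nv = 2×(8.5 − 3.5×0.875)×0.3125 = 3.3984 in²; tension across gage: (5.875 − 2×0.875)×0.3125 = 1.2891 in². R_n = min(0.6×65×3.3984, 0.6×50×5.3125) + 1.0×65×1.2891 = min(132.54, 159.38) + 83.792 = 216.33 kips. φR_n = 0.75 × 216.33 = 162.2 kips.
Tension yield (gross): A_g = 10.25×0.3125 = 3.2031 in². φR_n = 0.90 × 50 × 3.2031 = 144.1 kips.
Governing: min(668.0, 289.6, 162.2, 144.1) = 144.1 kips → gross-section yield.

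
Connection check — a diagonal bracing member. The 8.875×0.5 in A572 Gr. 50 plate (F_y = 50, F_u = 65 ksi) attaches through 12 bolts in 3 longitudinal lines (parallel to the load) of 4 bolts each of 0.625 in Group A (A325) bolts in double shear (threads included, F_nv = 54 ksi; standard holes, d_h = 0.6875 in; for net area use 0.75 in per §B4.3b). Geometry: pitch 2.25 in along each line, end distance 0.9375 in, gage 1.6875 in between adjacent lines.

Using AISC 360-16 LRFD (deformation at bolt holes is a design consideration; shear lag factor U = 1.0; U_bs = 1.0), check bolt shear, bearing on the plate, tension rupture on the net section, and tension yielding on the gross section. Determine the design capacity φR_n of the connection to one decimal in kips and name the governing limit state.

161.5 kips (net-section rupture governs)

Bolt shear: A_b = π(0.625)²/4 = 0.3068 in². φR_n = 0.75 × 54 × 0.3068 × 12 × 2 = 298.2 kips.
Bearing (0.5 in plate, F_u = 65 ksi): end bolts L_c = 0.9375 − 0.6875/2 = 0.59375, R_n = min(1.2×0.59375×0.5×65, 2.4×0.625×0.5×65) = 23.156 kips/bolt; interior L_c = 2.25 − 0.6875 = 1.5625, R_n = 48.75 kips/bolt. φR_n = 0.75 × (3×23.156 + 9×48.75) = 381.2 kips.
Tension rupture (net): A_n = (8.875 − 3×0.75)×0.5 = 3.3125 in² (U = 1.0, A_e = A_n). φR_n = 0.75 × 65 × 3.3125 = 161.5 kips.
Tension yield (gross): A_g = 8.875×0.5 = 4.4375 in². φR_n = 0.90 × 50 × 4.4375 = 199.7 kips.
Governing: min(298.2, 381.2, 161.5, 199.7) = 161.5 kips → net-section rupture.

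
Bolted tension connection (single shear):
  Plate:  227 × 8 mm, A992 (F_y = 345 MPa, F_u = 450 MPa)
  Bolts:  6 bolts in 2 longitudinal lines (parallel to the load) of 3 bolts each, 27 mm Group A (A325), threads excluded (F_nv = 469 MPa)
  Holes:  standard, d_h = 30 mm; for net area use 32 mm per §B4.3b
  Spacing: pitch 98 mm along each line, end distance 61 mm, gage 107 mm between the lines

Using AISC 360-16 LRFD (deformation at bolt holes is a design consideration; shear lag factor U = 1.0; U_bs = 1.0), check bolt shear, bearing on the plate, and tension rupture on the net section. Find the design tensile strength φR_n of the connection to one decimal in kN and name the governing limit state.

440.1 kN (net-section rupture governs)

Bolt shear: A_b = π(27)²/4 = 572.56 mm². φR_n = 0.75 × 469 × 572.56 × 6 × 1 = 1208.4 kN.
Bearing (8 mm plate, F_u = 450 MPa): end bolts L_c = 61 − 30/2 = 46, R_n = min(1.2×46×8×450, 2.4×27×8×450) = 198.72 kN/bolt; interior L_c = 98 − 30 = 68, R_n = 233.28 kN/bolt. φR_n = 0.75 × (2×198.72 + 4×233.28) = 997.9 kN.
Tension rupture (net): A_n = (227 − 2×32)×8 = 1304 mm² (U = 1.0, A_e = A_n). φR_n = 0.75 × 450 × 1304 = 440.1 kN.
Governing: min(1208.4, 997.9, 440.1) = 440.1 kN → net-section rupture.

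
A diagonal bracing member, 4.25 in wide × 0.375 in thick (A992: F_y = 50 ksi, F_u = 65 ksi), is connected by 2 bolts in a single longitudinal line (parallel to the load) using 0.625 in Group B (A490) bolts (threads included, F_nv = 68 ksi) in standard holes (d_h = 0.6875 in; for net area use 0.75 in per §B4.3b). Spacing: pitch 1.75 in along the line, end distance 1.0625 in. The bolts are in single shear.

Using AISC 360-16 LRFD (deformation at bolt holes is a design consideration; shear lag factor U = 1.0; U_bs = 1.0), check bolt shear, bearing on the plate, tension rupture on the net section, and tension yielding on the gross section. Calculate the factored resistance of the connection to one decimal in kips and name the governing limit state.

Bolt shear: A_b = π(0.625)²/4 = 0.3068 in². φR_n = 0.75 × 68 × 0.3068 × 2 × 1 = 31.3 kips.
Bearing (0.375 in plate, F_u = 65 ksi): end bolts L_c = 1.0625 − 0.6875/2 = 0.71875, R_n = min(1.2×0.71875×0.375×65, 2.4×0.625×0.375×65) = 21.023 kips/bolt; interior L_c = 1.75 − 0.6875 = 1.0625, R_n = 31.078 kips/bolt. φR_n = 0.75 × (1×21.023 + 1×31.078) = 39.1 kips.
Tension rupture (net): A_n = (4.25 − 1×0.75)×0.375 = 1.3125 in² (U = 1.0, A_e = A_n). φR_n = 0.75 × 65 × 1.3125 = 64.0 kips.
Tension yield (gross): A_g = 4.25×0.375 = 1.5938 in². φR_n = 0.90 × 50 × 1.5938 = 71.7 kips.
Governing: min(31.3, 39.1, 64.0, 71.7) = 31.3 kips → bolt shear.

31.3 kips (bolt shear governs)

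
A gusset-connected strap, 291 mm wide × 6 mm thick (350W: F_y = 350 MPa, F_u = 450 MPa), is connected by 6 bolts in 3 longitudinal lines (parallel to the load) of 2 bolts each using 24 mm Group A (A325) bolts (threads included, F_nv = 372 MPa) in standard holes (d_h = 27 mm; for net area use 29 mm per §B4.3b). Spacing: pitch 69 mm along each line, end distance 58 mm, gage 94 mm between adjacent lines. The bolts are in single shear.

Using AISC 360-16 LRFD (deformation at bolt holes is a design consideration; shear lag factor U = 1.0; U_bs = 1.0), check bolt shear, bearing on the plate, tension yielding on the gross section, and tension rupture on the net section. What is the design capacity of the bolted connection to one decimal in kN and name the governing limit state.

413.1 kN (net-section rupture governs)

Bolt shear: A_b = π(24)²/4 = 452.39 mm². φR_n = 0.75 × 372 × 452.39 × 6 × 1 = 757.3 kN.
Bearing (6 mm plate, F_u = 450 MPa): end bolts L_c = 58 − 27/2 = 44.5, R_n = min(1.2×44.5×6×450, 2.4×24×6×450) = 144.18 kN/bolt; interior L_c = 69 − 27 = 42, R_n = 136.08 kN/bolt. φR_n = 0.75 × (3×144.18 + 3×136.08) = 630.6 kN.
Tension yield (gross): A_g = 291×6 = 1746 mm². φR_n = 0.90 × 350 × 1746 = 550.0 kN.
Tension rupture (net): A_n = (291 − 3×29)×6 = 1224 mm² (U = 1.0, A_e = A_n). φR_n = 0.75 × 450 × 1224 = 413.1 kN.
Governing: min(757.3, 630.6, 550.0, 413.1) = 413.1 kN → net-section rupture.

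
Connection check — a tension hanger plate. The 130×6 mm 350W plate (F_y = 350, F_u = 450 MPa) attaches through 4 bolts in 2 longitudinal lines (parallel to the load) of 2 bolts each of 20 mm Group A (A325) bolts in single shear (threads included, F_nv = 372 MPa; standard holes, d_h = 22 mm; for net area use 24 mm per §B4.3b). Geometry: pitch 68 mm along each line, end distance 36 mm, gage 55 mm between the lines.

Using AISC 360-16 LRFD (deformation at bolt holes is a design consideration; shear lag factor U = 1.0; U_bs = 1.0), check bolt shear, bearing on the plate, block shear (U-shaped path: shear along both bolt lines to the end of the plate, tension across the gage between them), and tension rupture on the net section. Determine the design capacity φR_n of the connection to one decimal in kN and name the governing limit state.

166.1 kN (net-section rupture governs)

Bolt shear: A_b = π(20)²/4 = 314.16 mm². φR_n = 0.75 × 372 × 314.16 × 4 × 1 = 350.6 kN.
Bearing (6 mm plate, F_u = 450 MPa): end bolts L_c = 36 − 22/2 = 25, R_n = min(1.2×25×6×450, 2.4×20×6×450) = 81 kN/bolt; interior L_c = 68 − 22 = 46, R_n = 129.6 kN/bolt. φR_n = 0.75 × (2×81 + 2×129.6) = 315.9 kN.
Block shear: shear path 2×[36+1×68] = 2×104 mm, A_gv = 1248, A_nv = 2×(104 − 1.5×24)×6 = 816 mm²; tension across gage: (55 − 1×24)×6 = 186 mm². R_n = min(0.6×450×816, 0.6×350×1248) + 1.0×450×186 = min(220.32, 262.08) + 83.7 = 304.02 kN. φR_n = 0.75 × 304.02 = 228.0 kN.
Tension rupture (net): A_n = (130 − 2×24)×6 = 492 mm² (U = 1.0, A_e = A_n). φR_n = 0.75 × 450 × 492 = 166.1 kN.
Governing: min(350.6, 315.9, 228.0, 166.1) = 166.1 kN → net-section rupture.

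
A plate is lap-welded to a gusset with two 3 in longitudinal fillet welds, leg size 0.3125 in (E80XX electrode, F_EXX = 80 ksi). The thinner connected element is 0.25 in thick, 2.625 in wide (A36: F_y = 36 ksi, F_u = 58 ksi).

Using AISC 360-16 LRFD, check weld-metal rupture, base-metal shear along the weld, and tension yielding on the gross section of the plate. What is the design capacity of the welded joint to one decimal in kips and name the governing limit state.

21.3 kips (gross-section yield governs)

Weld metal: throat = 0.707×0.3125 = 0.22094 in, L = 2×3 = 6 in. φR_n = 0.75 × 0.6 × 80 × 0.22094 × 6 = 47.7 kips.
Base metal shear (0.25 in plate): yield φR_n = 1.0×0.6×36×0.25×6 = 32.4 kips; rupture φR_n = 0.75×0.6×58×0.25×6 = 39.2 kips; take 32.4 kips (yield).
Tension yield (gross): A_g = 2.625×0.25 = 0.65625 in². φR_n = 0.90 × 36 × 0.65625 = 21.3 kips.
Governing: min(47.7, 32.4, 21.3) = 21.3 kips → gross-section yield.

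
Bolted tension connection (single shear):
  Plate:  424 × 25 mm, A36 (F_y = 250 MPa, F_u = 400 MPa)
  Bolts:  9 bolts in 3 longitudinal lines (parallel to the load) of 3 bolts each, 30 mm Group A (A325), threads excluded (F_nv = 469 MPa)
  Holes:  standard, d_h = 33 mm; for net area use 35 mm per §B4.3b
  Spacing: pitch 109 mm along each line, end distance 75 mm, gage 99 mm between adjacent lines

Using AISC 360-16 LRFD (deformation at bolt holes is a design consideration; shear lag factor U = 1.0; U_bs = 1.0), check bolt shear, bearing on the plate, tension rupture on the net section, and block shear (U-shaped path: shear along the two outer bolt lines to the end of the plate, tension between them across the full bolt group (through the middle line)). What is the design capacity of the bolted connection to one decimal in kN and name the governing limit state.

Bolt shear: A_b = π(30)²/4 = 706.86 mm². φR_n = 0.75 × 469 × 706.86 × 9 × 1 = 2237.7 kN.
Bearing (25 mm plate, F_u = 400 MPa): end bolts L_c = 75 − 33/2 = 58.5, R_n = min(1.2×58.5×25×400, 2.4×30×25×400) = 702 kN/bolt; interior L_c = 109 − 33 = 76, R_n = 720 kN/bolt. φR_n = 0.75 × (3×702 + 6×720) = 4819.5 kN.
Tension rupture (net): A_n = (424 − 3×35)×25 = 7975 mm² (U = 1.0, A_e = A_n). φR_n = 0.75 × 400 × 7975 = 2392.5 kN.
Block shear: shear path 2×[75+2×109] = 2×293 mm, A_gv = 14650, A_nv = 2×(293 − 2.5×35)×25 = 10275 mm²; tension across gage: (198 − 2×35)×25 = 3200 mm². R_n = min(0.6×400×10275, 0.6×250×14650) + 1.0×400×3200 = min(2466, 2197.5) + 1280 = 3477.5 kN. φR_n = 0.75 × 3477.5 = 2608.1 kN.
Governing: min(2237.7, 4819.5, 2392.5, 2608.1) = 2237.7 kN → bolt shear.

2237.7 kN (bolt shear governs)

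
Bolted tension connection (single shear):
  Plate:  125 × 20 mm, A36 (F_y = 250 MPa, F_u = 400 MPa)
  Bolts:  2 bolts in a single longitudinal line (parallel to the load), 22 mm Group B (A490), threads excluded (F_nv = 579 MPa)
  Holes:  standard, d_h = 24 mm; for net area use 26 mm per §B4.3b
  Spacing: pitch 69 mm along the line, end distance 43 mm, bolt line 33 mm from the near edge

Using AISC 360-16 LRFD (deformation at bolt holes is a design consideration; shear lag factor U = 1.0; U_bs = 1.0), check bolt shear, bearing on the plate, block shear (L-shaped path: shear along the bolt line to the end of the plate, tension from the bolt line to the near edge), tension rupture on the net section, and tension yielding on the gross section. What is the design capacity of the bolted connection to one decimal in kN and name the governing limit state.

Bolt shear: A_b = π(22)²/4 = 380.13 mm². φR_n = 0.75 × 579 × 380.13 × 2 × 1 = 330.1 kN.
Bearing (20 mm plate, F_u = 400 MPa): end bolts L_c = 43 − 24/2 = 31, R_n = min(1.2×31×20×400, 2.4×22×20×400) = 297.6 kN/bolt; interior L_c = 69 − 24 = 45, R_n = 422.4 kN/bolt. φR_n = 0.75 × (1×297.6 + 1×422.4) = 540.0 kN.
Block shear: shear path 1×[43+1×69] = 1×112 mm, A_gv = 2240, A_nv = 1×(112 − 1.5×26)×20 = 1460 mm²; tension to near edge: (33 − 0.5×26)×20 = 400 mm². R_n = min(0.6×400×1460, 0.6×250×2240) + 1.0×400×400 = min(350.4, 336) + 160 = 496 kN. φR_n = 0.75 × 496 = 372.0 kN.
Tension rupture (net): A_n = (125 − 1×26)×20 = 1980 mm² (U = 1.0, A_e = A_n). φR_n = 0.75 × 400 × 1980 = 594.0 kN.
Tension yield (gross): A_g = 125×20 = 2500 mm². φR_n = 0.90 × 250 × 2500 = 562.5 kN.
Governing: min(330.1, 540.0, 372.0, 594.0, 562.5) = 330.1 kN → bolt shear.

330.1 kN (bolt shear governs)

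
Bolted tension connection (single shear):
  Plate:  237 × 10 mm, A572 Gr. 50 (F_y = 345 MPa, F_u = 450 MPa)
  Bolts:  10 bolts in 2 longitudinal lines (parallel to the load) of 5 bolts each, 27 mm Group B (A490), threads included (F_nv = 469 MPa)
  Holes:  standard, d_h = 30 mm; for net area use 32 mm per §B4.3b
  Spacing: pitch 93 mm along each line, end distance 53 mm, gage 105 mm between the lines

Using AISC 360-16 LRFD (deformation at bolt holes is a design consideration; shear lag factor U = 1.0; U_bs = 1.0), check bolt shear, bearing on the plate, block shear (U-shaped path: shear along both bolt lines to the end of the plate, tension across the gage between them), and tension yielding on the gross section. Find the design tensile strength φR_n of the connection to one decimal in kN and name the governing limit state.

735.9 kN (gross-section yield governs)

Bolt shear: A_b = π(27)²/4 = 572.56 mm². φR_n = 0.75 × 469 × 572.56 × 10 × 1 = 2014.0 kN.
Bearing (10 mm plate, F_u = 450 MPa): end bolts L_c = 53 − 30/2 = 38, R_n = min(1.2×38×10×450, 2.4×27×10×450) = 205.2 kN/bolt; interior L_c = 93 − 30 = 63, R_n = 291.6 kN/bolt. φR_n = 0.75 × (2×205.2 + 8×291.6) = 2057.4 kN.
Block shear: shear path 2×[53+4×93] = 2×425 mm, A_gv = 8500, A_nv = 2×(425 − 4.5×32)×10 = 5620 mm²; tension across gage: (105 − 1×32)×10 = 730 mm². R_n = min(0.6×450×5620, 0.6×345×8500) + 1.0×450×730 = min(1517.4, 1759.5) + 328.5 = 1845.9 kN. φR_n = 0.75 × 1845.9 = 1384.4 kN.
Tension yield (gross): A_g = 237×10 = 2370 mm². φR_n = 0.90 × 345 × 2370 = 735.9 kN.
Governing: min(2014.0, 2057.4, 1384.4, 735.9) = 735.9 kN → gross-section yield.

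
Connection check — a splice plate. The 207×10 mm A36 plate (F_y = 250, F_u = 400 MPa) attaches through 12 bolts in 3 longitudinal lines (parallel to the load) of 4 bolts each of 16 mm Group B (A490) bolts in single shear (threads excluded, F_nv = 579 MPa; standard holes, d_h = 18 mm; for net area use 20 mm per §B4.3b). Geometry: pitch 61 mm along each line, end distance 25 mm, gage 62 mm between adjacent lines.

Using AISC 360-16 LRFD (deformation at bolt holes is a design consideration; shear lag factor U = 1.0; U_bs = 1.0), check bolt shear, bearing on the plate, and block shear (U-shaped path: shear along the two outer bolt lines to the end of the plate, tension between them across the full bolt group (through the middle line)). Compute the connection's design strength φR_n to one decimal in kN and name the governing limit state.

Bolt shear: A_b = π(16)²/4 = 201.06 mm². φR_n = 0.75 × 579 × 201.06 × 12 × 1 = 1047.7 kN.
Bearing (10 mm plate, F_u = 400 MPa): end bolts L_c = 25 − 18/2 = 16, R_n = min(1.2×16×10×400, 2.4×16×10×400) = 76.8 kN/bolt; interior L_c = 61 − 18 = 43, R_n = 153.6 kN/bolt. φR_n = 0.75 × (3×76.8 + 9×153.6) = 1209.6 kN.
Block shear: shear path 2×[25+3×61] = 2×208 mm, A_gv = 4160, A_nv = 2×(208 − 3.5×20)×10 = 2760 mm²; tension across gage: (124 − 2×20)×10 = 840 mm². R_n = min(0.6×400×2760, 0.6×250×4160) + 1.0×400×840 = min(662.4, 624) + 336 = 960 kN. φR_n = 0.75 × 960 = 720.0 kN.
Governing: min(1047.7, 1209.6, 720.0) = 720.0 kN → block shear.

720.0 kN (block shear governs)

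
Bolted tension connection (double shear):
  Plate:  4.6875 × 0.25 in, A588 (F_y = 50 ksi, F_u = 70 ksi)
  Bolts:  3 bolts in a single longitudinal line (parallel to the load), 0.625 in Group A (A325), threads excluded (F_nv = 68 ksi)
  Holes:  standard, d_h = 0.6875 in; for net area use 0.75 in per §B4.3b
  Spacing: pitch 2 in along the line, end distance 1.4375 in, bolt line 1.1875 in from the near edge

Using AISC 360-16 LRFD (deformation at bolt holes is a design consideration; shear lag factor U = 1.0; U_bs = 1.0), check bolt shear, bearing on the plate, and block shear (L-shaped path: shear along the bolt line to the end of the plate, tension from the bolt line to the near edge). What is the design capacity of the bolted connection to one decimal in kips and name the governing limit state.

Bolt shear: A_b = π(0.625)²/4 = 0.3068 in². φR_n = 0.75 × 68 × 0.3068 × 3 × 2 = 93.9 kips.
Bearing (0.25 in plate, F_u = 70 ksi): end bolts L_c = 1.4375 − 0.6875/2 = 1.09375, R_n = min(1.2×1.09375×0.25×70, 2.4×0.625×0.25×70) = 22.969 kips/bolt; interior L_c = 2 − 0.6875 = 1.3125, R_n = 26.25 kips/bolt. φR_n = 0.75 × (1×22.969 + 2×26.25) = 56.6 kips.
Block shear: shear path 1×[1.4375+2×2] = 1×5.4375 in, A_gv = 1.3594, A_nv = 1×(5.4375 − 2.5×0.75)×0.25 = 0.89063 in²; tension to near edge: (1.1875 − 0.5×0.75)×0.25 = 0.20313 in². R_n = min(0.6×70×0.89063, 0.6×50×1.3594) + 1.0×70×0.20313 = min(37.406, 40.782) + 14.219 = 51.625 kips. φR_n = 0.75 × 51.625 = 38.7 kips.
Governing: min(93.9, 56.6, 38.7) = 38.7 kips → block shear.

38.7 kips (block shear governs)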